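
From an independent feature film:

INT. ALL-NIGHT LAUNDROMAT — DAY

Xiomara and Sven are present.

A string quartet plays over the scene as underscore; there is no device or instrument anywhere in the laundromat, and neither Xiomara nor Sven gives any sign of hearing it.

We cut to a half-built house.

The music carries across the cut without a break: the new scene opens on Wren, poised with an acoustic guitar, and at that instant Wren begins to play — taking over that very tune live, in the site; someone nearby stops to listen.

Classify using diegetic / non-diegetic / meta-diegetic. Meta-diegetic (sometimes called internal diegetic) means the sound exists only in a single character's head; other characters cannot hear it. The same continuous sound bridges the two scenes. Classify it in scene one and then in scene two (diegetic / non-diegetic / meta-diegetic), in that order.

non-diegetic, diegetic

Scene one: there's no in-world source anywhere and no character hears it — underscore for the audience only → non-diegetic.
Scene two: from the moment Wren starts playing, the tune is being performed on an acoustic guitar inside the story world and another character hears it → diegetic.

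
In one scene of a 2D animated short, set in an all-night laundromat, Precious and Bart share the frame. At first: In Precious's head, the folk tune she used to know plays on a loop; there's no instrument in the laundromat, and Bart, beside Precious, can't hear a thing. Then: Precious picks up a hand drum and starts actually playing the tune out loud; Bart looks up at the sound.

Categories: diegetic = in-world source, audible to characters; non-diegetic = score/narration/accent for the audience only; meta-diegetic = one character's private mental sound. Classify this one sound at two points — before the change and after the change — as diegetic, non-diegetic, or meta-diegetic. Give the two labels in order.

meta-diegetic, diegetic

Before the change: the tune exists only as Precious's private memory; Bart can't hear it → meta-diegetic.
After the change: Precious is now producing it live on a hand drum, in the room, and Bart hears it → diegetic.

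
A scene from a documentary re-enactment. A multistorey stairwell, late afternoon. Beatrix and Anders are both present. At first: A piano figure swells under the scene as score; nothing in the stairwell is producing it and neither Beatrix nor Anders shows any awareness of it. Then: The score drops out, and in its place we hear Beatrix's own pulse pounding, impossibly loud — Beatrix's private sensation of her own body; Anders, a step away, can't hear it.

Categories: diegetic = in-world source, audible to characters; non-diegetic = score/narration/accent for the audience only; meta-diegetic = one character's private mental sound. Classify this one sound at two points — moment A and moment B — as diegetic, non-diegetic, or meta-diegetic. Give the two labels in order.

non-diegetic, meta-diegetic

Moment A: underscore with no in-world source, inaudible to the characters → non-diegetic.
Moment B: the body sound is Beatrix's subjective perception alone — Anders can't hear it → meta-diegetic.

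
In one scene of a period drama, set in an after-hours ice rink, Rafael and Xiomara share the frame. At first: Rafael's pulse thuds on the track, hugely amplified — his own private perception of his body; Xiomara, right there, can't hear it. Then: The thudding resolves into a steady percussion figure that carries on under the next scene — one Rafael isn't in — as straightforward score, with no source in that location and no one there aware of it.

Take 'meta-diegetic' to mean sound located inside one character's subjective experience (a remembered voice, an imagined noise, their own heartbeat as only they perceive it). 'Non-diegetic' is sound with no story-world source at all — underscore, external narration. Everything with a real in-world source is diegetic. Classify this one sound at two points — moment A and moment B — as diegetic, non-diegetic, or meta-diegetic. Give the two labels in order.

Moment A: it's Rafael's subjective body sound, inaudible to Xiomara → meta-diegetic.
Moment B: detached from Rafael and playing as sourceless score over a scene he isn't in — for the audience only → non-diegetic.

meta-diegetic, non-diegetic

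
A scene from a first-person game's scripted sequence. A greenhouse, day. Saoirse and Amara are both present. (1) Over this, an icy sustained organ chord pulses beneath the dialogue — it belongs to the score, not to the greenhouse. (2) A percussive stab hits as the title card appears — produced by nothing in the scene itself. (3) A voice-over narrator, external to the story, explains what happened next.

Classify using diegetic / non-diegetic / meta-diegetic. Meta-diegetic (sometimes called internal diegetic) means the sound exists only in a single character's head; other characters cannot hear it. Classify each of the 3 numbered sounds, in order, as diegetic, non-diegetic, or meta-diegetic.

Sound (1): it has no source in the story world and no character can hear it — it's underscore, so non-diegetic.
Sound (2): it's a sound-design accent with no in-world source; no one in the scene can hear it, so non-diegetic.
(3) is non-diegetic: the narrator exists outside the story world, addressing only the audience.

non-diegetic, non-diegetic, non-diegetic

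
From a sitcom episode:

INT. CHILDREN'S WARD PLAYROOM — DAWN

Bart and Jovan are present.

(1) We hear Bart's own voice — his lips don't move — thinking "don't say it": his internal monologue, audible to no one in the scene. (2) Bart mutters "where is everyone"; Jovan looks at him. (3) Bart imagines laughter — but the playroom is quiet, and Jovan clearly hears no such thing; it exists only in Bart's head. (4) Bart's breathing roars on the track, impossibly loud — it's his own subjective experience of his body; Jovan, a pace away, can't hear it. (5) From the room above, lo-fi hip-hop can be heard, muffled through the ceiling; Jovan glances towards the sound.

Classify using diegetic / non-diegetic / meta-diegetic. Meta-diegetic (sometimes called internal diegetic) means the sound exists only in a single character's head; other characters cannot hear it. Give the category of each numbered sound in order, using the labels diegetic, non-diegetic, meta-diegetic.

meta-diegetic, diegetic, meta-diegetic, meta-diegetic, diegetic

(1) is meta-diegetic: internal monologue — inside Bart's mind, not spoken into the scene.
(2) Bart is a character speaking aloud in the scene → diegetic.
Sound (3): the sound is imagined by Bart; nothing in the story world is producing it and Jovan can't hear it, so meta-diegetic.
(4) is meta-diegetic: point-of-audition from inside Bart's body; not a sound in the room.
(5) it's coming from the room above — a location within the story world — and Jovan reacts → diegetic.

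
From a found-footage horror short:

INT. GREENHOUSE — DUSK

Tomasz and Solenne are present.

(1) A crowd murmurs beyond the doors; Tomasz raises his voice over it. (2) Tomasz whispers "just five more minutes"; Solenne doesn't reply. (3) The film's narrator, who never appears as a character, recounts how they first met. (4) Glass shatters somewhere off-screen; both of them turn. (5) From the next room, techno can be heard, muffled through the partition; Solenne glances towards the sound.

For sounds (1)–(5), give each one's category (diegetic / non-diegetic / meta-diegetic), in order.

Sound (1): a crowd is part of the location's real environment, so diegetic.
(2) spoken by a character present in the story world → diegetic.
(3) is non-diegetic: commentary laid over the scene from outside the fiction.
Sound (4): glass is a real object/event in the scene's world, so diegetic.
Sound (5): the music has an off-screen but real-world source and a character hears it, so diegetic.

diegetic, diegetic, non-diegetic, diegetic, diegetic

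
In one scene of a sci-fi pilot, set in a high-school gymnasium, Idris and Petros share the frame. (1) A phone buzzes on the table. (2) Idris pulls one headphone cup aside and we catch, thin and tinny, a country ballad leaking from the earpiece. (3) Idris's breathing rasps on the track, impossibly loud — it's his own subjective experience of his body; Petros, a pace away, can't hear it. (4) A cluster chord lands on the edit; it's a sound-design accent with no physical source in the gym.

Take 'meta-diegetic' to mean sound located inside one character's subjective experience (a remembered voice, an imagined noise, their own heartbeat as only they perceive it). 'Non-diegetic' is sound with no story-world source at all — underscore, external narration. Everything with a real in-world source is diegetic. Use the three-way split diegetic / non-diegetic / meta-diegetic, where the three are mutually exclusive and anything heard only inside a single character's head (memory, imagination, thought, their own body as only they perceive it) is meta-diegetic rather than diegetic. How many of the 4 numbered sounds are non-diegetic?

(1) the sound comes from a phone physically present in the location → diegetic.
Sound (2): it's leaking from a physical pair of headphones in the scene, so diegetic.
(3) point-of-audition from inside Idris's body; not a sound in the room → meta-diegetic.
(4) an editorial stinger — it belongs to the cut, not the story world → non-diegetic.
So 1 of the 4 is non-diegetic: (4).

1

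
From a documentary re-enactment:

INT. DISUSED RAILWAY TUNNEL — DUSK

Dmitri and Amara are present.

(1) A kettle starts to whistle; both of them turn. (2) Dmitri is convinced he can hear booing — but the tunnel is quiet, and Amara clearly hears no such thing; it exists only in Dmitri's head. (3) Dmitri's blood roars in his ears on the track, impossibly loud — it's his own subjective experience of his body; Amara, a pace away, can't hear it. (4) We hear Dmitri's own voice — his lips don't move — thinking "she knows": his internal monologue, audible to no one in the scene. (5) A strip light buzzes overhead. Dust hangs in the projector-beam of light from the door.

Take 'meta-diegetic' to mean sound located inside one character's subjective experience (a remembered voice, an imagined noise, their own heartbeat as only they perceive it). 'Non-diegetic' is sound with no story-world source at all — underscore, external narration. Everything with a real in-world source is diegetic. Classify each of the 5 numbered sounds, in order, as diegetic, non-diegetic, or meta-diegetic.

(1) a kettle is a real object/event in the scene's world → diegetic.
Sound (2): the sound is imagined by Dmitri; nothing in the story world is producing it and Amara can't hear it, so meta-diegetic.
(3) is meta-diegetic: it's Dmitri's internal bodily sensation rendered as sound; only Dmitri 'hears' it.
(4) is meta-diegetic: it's Dmitri's unspoken thought, heard only by the audience via his subjectivity.
(5) is diegetic: a strip light is part of the location's real environment.

diegetic, meta-diegetic, meta-diegetic, meta-diegetic, diegetic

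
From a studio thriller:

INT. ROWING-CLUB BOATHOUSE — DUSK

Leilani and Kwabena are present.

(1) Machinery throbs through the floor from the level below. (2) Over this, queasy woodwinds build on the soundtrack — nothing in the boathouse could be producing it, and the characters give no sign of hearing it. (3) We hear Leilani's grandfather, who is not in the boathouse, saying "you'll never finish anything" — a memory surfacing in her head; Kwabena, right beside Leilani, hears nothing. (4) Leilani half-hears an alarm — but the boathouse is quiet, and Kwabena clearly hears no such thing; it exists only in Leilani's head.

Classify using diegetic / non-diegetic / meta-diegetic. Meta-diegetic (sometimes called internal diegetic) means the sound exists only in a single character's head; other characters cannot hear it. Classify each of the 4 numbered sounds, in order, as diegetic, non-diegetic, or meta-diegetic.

Sound (1): it's the actual ambient sound of the location, so diegetic.
(2) is non-diegetic: score with no on-screen or off-screen source; it exists for the audience alone.
(3) the voice is a memory playing only inside Leilani's mind; Kwabena can't hear it → meta-diegetic.
Sound (4): subjective to Leilani: the boathouse is silent and Kwabena hears nothing, so meta-diegetic.

diegetic, non-diegetic, meta-diegetic, meta-diegetic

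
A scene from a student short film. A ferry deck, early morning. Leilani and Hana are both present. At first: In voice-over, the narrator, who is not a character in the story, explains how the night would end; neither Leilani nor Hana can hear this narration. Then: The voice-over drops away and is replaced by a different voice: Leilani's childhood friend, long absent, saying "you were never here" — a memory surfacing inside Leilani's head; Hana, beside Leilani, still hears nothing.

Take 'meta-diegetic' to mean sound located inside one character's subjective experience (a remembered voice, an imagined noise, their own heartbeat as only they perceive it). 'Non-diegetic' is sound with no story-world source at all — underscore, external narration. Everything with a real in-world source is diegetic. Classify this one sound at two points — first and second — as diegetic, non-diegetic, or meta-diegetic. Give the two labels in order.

non-diegetic, meta-diegetic

First: the external narrator addresses only the audience — outside the story world → non-diegetic.
Second: the replacement voice is a memory inside Leilani's mind specifically → meta-diegetic.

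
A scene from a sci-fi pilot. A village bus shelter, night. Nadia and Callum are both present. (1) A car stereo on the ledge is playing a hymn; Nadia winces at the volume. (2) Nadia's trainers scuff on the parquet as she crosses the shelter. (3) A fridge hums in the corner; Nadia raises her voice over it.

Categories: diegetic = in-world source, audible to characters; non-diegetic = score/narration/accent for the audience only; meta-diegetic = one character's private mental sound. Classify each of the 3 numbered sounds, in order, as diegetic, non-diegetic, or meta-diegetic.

diegetic, diegetic, diegetic

Sound (1): source music from a car stereo, which exists in the story world, so diegetic.
(2) is diegetic: it's the physical sound of Nadia moving in the space.
Sound (3): it's the actual ambient sound of the location, so diegetic.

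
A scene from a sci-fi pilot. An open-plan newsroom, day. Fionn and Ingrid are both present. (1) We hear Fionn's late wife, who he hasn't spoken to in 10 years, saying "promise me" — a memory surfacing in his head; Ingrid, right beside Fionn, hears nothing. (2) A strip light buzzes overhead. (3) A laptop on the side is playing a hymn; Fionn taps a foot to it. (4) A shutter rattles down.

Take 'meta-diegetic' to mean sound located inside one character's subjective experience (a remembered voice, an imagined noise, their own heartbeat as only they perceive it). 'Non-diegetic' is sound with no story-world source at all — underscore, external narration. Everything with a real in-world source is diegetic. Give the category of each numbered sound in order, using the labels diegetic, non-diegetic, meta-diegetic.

meta-diegetic, diegetic, diegetic, diegetic

(1) is meta-diegetic: a remembered line, private to Fionn — not present in the room, not audible to Ingrid.
(2) a strip light is part of the location's real environment → diegetic.
Sound (3): source music from a laptop, which exists in the story world, so diegetic.
(4) is diegetic: a shutter is a real object/event in the scene's world.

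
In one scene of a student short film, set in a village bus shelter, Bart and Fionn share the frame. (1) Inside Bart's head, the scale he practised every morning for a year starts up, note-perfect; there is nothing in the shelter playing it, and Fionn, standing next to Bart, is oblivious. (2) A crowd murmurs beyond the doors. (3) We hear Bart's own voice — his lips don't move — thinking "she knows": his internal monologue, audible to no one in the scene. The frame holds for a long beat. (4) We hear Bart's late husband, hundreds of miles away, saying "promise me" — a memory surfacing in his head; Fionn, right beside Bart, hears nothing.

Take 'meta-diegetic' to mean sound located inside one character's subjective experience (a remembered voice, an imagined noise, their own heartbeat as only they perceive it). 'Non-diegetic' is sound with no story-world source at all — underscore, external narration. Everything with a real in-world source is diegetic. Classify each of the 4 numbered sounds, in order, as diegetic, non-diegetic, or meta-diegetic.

meta-diegetic, diegetic, meta-diegetic, meta-diegetic

(1) is meta-diegetic: the music is a memory playing inside Bart's mind alone; no real-world source, Fionn can't hear it.
Sound (2): a crowd is part of the location's real environment, so diegetic.
Sound (3): internal monologue — inside Bart's mind, not spoken into the scene, so meta-diegetic.
(4) is meta-diegetic: the voice is a memory playing only inside Bart's mind; Fionn can't hear it.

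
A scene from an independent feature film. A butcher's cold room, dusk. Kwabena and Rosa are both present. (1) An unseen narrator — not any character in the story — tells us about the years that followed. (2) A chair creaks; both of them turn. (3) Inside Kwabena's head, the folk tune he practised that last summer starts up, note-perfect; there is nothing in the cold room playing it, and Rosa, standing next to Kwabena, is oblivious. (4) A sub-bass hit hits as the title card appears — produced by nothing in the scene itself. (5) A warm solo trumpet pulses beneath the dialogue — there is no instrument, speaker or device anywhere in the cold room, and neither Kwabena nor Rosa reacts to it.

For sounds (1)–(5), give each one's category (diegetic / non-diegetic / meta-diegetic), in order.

(1) is non-diegetic: external voice-over — not a character, not heard by anyone in the scene.
(2) is diegetic: the sound comes from a chair physically present in the location.
(3) is meta-diegetic: it lives in Kwabena's subjectivity, not in the cold room.
Sound (4): nothing in the scene produces it; it's an accent added for the audience, so non-diegetic.
Sound (5): it has no source in the story world and no character can hear it — it's underscore, so non-diegetic.

non-diegetic, diegetic, meta-diegetic, non-diegetic, non-diegetic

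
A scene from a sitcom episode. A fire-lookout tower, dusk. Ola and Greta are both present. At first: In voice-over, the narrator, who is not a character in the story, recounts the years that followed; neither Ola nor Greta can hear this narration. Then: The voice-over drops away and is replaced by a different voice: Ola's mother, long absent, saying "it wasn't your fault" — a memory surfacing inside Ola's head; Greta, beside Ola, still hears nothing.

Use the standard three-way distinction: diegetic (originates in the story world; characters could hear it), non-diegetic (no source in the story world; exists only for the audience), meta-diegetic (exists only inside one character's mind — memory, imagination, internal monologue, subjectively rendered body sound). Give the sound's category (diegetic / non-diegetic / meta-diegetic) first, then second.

First: the external narrator addresses only the audience — outside the story world → non-diegetic.
Second: the replacement voice is a memory inside Ola's mind specifically → meta-diegetic.

non-diegetic, meta-diegetic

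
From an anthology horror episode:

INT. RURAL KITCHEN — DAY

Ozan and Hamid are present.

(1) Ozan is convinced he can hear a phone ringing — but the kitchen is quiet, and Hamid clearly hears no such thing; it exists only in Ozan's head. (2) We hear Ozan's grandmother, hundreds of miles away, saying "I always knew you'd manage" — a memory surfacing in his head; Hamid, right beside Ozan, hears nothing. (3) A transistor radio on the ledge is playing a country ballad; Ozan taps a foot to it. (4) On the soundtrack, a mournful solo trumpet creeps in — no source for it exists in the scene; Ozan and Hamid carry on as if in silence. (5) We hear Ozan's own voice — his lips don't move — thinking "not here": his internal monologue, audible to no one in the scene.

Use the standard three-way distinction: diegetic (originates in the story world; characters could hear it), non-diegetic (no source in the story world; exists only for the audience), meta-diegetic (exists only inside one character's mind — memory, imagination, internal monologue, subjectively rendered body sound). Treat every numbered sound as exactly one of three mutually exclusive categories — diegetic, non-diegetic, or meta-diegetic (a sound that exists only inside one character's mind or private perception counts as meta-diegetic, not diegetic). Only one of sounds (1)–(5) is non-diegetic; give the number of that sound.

(1) is meta-diegetic: Ozan alone 'hears' it — an imagined sound, not present in the space.
(2) a remembered line, private to Ozan — not present in the room, not audible to Hamid → meta-diegetic.
Sound (3): the music comes from an on-screen device that Ozan responds to, so diegetic.
Sound (4): score with no on-screen or off-screen source; it exists for the audience alone, so non-diegetic.
(5) is meta-diegetic: it's Ozan's unspoken thought, heard only by the audience via his subjectivity.
Only (4) is non-diegetic.

4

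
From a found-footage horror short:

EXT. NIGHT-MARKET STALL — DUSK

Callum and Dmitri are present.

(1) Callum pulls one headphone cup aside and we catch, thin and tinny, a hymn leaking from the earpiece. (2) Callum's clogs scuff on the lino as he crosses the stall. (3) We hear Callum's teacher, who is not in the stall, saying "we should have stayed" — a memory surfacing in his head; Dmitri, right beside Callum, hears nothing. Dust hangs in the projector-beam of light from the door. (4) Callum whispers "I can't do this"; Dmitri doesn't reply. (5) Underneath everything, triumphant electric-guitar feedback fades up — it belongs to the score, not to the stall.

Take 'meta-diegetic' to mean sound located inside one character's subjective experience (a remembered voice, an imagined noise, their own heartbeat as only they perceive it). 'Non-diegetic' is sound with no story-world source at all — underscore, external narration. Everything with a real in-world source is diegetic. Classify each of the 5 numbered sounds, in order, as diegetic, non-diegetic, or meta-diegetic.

(1) is diegetic: the earpiece is a real device on Callum's head — source music.
Sound (2): it's the physical sound of Callum moving in the space, so diegetic.
(3) is meta-diegetic: a remembered line, private to Callum — not present in the room, not audible to Dmitri.
(4) spoken by a character present in the story world → diegetic.
(5) is non-diegetic: nothing in the stall produces it and the characters don't hear it — pure soundtrack.

diegetic, diegetic, meta-diegetic, diegetic, non-diegetic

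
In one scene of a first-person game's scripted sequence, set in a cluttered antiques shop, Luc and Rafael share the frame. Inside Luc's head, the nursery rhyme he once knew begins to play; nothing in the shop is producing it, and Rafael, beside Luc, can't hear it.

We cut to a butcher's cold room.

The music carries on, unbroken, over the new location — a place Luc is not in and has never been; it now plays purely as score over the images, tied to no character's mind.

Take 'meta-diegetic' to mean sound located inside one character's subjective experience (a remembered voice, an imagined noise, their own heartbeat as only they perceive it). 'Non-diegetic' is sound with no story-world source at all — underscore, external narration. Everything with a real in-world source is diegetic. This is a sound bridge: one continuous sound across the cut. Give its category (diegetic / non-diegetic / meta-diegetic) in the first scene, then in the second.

Scene one: the music exists only inside Luc's mind; Rafael can't hear it → meta-diegetic.
Scene two: it's detached from Luc entirely and plays over unrelated images with no in-world source — conventional underscore → non-diegetic.

meta-diegetic, non-diegetic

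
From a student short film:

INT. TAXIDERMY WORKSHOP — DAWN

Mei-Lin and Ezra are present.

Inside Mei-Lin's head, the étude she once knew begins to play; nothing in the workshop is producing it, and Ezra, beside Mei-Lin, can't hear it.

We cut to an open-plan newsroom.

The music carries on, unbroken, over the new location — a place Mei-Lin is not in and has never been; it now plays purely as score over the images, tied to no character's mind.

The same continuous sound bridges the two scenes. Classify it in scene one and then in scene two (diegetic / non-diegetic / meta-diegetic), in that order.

meta-diegetic, non-diegetic

Scene one: the music exists only inside Mei-Lin's mind; Ezra can't hear it → meta-diegetic.
Scene two: it's detached from Mei-Lin entirely and plays over unrelated images with no in-world source — conventional underscore → non-diegetic.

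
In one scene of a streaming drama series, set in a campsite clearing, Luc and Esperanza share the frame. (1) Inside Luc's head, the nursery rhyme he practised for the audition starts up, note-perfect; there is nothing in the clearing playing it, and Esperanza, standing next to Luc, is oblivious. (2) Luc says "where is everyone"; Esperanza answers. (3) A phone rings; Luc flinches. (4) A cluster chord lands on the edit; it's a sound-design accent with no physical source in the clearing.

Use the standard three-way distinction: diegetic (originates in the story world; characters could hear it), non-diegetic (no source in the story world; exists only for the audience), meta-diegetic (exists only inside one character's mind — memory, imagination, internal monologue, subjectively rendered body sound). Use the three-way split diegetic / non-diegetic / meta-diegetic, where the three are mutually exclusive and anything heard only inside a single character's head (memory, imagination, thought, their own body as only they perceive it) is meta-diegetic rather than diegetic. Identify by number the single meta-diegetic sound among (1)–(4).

1

Sound (1): the music is a memory playing inside Luc's mind alone; no real-world source, Esperanza can't hear it, so meta-diegetic.
Sound (2): Luc is a character speaking aloud in the scene, so diegetic.
Sound (3): the sound comes from a phone physically present in the location, so diegetic.
(4) nothing in the scene produces it; it's an accent added for the audience → non-diegetic.
Only (1) is meta-diegetic.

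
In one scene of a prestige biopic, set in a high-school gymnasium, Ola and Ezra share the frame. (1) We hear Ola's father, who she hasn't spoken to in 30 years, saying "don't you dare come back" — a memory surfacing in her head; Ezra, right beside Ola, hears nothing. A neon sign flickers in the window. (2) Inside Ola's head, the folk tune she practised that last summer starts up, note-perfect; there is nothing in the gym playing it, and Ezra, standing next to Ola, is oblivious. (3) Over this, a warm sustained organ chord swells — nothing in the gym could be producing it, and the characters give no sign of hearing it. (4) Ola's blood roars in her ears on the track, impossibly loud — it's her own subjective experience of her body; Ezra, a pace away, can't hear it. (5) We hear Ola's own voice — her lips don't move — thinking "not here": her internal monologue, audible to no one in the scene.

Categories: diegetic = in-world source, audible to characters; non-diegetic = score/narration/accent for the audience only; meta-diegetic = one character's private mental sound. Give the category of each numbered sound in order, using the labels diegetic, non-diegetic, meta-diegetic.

(1) is meta-diegetic: the voice is a memory playing only inside Ola's mind; Ezra can't hear it.
(2) is meta-diegetic: the music is a memory playing inside Ola's mind alone; no real-world source, Ezra can't hear it.
Sound (3): it has no source in the story world and no character can hear it — it's underscore, so non-diegetic.
Sound (4): point-of-audition from inside Ola's body; not a sound in the room, so meta-diegetic.
Sound (5): Ola's thought-voice: a private mental sound no other character can hear, so meta-diegetic.

meta-diegetic, meta-diegetic, non-diegetic, meta-diegetic, meta-diegetic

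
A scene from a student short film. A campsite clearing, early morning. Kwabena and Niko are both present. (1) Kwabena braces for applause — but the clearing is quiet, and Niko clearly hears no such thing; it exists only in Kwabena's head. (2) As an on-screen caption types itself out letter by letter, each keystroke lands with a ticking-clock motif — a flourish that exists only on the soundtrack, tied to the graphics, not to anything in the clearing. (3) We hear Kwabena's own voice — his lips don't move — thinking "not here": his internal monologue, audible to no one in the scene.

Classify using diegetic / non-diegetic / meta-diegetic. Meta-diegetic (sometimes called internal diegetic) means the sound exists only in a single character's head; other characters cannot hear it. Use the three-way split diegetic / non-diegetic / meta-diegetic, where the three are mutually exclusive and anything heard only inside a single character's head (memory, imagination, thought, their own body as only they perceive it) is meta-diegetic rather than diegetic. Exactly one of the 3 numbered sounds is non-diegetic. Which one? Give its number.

(1) subjective to Kwabena: the clearing is silent and Niko hears nothing → meta-diegetic.
(2) is non-diegetic: it accompanies on-screen graphics, not anything inside the story world.
(3) Kwabena's thought-voice: a private mental sound no other character can hear → meta-diegetic.
Only (2) is non-diegetic.

2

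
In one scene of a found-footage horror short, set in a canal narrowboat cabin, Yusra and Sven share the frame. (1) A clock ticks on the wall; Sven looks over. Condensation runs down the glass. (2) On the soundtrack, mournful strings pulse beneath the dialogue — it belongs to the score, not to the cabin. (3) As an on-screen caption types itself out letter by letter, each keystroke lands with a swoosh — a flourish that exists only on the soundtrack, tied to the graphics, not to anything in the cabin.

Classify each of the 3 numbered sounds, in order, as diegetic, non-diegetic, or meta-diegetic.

(1) is diegetic: the sound comes from a clock physically present in the location.
(2) is non-diegetic: nothing in the cabin produces it and the characters don't hear it — pure soundtrack.
Sound (3): the caption isn't part of the story world, so neither is the sound tied to it, so non-diegetic.

diegetic, non-diegetic, non-diegetic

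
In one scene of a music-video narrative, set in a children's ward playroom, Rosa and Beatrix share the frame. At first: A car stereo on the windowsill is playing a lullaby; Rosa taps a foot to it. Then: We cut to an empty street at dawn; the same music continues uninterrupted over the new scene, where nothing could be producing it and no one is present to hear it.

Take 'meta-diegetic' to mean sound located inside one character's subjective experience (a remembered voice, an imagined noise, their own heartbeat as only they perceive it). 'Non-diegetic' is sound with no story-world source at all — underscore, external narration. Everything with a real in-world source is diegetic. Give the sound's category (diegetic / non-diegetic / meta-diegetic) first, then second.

First: a car stereo is a real in-scene source and Rosa reacts to it → diegetic.
Second: there is no longer any in-world source and no one can hear it — it has become underscore → non-diegetic.

diegetic, non-diegetic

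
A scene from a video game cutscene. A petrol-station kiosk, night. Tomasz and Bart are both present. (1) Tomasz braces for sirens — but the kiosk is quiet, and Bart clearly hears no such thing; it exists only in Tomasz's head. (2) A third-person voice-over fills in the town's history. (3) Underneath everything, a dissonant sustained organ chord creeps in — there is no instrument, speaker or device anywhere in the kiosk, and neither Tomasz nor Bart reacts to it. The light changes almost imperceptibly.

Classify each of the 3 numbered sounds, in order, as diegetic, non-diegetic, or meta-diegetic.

Sound (1): Tomasz alone 'hears' it — an imagined sound, not present in the space, so meta-diegetic.
(2) commentary laid over the scene from outside the fiction → non-diegetic.
(3) score with no on-screen or off-screen source; it exists for the audience alone → non-diegetic.

meta-diegetic, non-diegetic, non-diegetic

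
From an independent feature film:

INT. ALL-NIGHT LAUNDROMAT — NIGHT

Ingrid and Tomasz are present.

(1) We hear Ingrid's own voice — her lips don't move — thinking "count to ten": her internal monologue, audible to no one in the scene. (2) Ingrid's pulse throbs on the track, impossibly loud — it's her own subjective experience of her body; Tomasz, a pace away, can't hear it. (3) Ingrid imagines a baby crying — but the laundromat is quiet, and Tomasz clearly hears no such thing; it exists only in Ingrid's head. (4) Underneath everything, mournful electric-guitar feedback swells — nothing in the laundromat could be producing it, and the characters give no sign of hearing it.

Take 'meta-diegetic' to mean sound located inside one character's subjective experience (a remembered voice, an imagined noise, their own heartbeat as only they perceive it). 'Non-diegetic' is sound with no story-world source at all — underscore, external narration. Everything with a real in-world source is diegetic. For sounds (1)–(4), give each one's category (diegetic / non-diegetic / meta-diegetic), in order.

meta-diegetic, meta-diegetic, meta-diegetic, non-diegetic

Sound (1): it's Ingrid's unspoken thought, heard only by the audience via her subjectivity, so meta-diegetic.
(2) is meta-diegetic: point-of-audition from inside Ingrid's body; not a sound in the room.
(3) Ingrid alone 'hears' it — an imagined sound, not present in the space → meta-diegetic.
Sound (4): it has no source in the story world and no character can hear it — it's underscore, so non-diegetic.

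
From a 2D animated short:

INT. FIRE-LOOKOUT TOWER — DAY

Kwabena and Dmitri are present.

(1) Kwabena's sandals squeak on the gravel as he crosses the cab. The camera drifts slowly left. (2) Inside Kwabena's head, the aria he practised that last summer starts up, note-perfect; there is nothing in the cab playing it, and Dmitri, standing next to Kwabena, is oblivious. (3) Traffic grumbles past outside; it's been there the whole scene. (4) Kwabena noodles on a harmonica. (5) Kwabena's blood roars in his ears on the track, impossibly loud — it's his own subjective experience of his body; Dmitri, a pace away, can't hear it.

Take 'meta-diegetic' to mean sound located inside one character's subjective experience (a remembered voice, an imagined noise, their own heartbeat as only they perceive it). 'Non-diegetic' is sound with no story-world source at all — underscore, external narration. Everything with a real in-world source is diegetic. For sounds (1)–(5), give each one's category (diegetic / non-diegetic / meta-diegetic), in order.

diegetic, meta-diegetic, diegetic, diegetic, meta-diegetic

(1) is diegetic: Kwabena's footsteps are produced in the story world.
Sound (2): it lives in Kwabena's subjectivity, not in the cab, so meta-diegetic.
Sound (3): ambient/room sound belonging to the story's physical space, so diegetic.
(4) Kwabena is producing the music live, in the story world → diegetic.
(5) is meta-diegetic: point-of-audition from inside Kwabena's body; not a sound in the room.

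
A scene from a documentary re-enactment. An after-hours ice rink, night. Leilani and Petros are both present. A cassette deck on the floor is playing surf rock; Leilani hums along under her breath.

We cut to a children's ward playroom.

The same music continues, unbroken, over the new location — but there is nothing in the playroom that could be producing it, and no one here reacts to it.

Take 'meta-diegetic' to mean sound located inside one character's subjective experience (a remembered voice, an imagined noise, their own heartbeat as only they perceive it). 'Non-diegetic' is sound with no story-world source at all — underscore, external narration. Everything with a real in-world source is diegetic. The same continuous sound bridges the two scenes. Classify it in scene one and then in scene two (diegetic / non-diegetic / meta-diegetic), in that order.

Scene one: a cassette deck is an on-screen source and Leilani reacts to it → diegetic.
Scene two: there is no source in the playroom and no one hears it — it's now underscore → non-diegetic.

diegetic, non-diegetic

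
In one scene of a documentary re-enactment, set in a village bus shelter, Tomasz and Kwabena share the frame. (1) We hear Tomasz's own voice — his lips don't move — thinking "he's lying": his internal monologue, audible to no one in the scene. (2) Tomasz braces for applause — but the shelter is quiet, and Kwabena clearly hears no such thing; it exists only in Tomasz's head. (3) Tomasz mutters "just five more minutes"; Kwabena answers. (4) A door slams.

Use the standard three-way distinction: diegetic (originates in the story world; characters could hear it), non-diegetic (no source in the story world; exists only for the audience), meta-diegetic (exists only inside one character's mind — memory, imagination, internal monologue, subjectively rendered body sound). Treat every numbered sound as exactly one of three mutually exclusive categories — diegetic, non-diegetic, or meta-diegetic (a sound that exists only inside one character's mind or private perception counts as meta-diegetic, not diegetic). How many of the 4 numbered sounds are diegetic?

(1) is meta-diegetic: internal monologue — inside Tomasz's mind, not spoken into the scene.
(2) is meta-diegetic: subjective to Tomasz: the shelter is silent and Kwabena hears nothing.
Sound (3): spoken by a character present in the story world, so diegetic.
Sound (4): an in-world source (a door); characters could hear it, so diegetic.
Diegetic: (3), (4) — that's 2.

2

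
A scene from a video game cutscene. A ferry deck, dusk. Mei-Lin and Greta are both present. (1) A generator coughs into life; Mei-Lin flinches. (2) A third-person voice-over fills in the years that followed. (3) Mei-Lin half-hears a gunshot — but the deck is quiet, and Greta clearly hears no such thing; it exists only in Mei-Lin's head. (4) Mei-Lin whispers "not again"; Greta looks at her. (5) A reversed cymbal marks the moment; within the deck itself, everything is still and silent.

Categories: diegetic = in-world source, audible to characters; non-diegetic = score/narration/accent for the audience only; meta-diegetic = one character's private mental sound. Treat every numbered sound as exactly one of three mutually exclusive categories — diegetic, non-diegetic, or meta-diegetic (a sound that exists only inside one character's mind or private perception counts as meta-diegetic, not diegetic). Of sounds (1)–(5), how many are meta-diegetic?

1

(1) an in-world source (a generator); characters could hear it → diegetic.
Sound (2): the narrator exists outside the story world, addressing only the audience, so non-diegetic.
(3) subjective to Mei-Lin: the deck is silent and Greta hears nothing → meta-diegetic.
(4) is diegetic: spoken by a character present in the story world.
Sound (5): nothing in the scene produces it; it's an accent added for the audience, so non-diegetic.
So 1 of the 5 is meta-diegetic: (3).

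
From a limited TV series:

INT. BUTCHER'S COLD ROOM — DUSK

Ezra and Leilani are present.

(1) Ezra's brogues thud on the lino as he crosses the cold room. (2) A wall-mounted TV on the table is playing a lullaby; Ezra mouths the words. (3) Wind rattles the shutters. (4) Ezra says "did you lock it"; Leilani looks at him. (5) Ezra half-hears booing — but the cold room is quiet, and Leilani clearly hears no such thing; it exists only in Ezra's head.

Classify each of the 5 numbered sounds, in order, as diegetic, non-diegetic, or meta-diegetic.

(1) Ezra's footsteps are produced in the story world → diegetic.
(2) is diegetic: source music from a wall-mounted TV, which exists in the story world.
Sound (3): it's the actual ambient sound of the location, so diegetic.
(4) is diegetic: Ezra is a character speaking aloud in the scene.
(5) the sound is imagined by Ezra; nothing in the story world is producing it and Leilani can't hear it → meta-diegetic.

diegetic, diegetic, diegetic, diegetic, meta-diegetic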